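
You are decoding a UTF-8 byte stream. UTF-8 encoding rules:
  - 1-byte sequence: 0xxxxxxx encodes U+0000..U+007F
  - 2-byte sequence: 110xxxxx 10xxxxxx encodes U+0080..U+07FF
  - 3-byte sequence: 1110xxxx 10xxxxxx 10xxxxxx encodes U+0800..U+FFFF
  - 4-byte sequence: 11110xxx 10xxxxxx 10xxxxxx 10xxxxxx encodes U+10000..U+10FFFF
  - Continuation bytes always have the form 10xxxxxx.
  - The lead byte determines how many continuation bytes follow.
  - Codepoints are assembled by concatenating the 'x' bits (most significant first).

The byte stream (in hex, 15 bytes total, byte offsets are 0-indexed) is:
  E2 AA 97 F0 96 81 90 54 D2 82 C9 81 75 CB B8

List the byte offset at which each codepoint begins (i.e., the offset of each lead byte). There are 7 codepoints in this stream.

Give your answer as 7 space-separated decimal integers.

Answer: 0 3 7 8 10 12 13

Derivation:
Byte[0]=E2: 3-byte lead, need 2 cont bytes. acc=0x2
Byte[1]=AA: continuation. acc=(acc<<6)|0x2A=0xAA
Byte[2]=97: continuation. acc=(acc<<6)|0x17=0x2A97
Completed: cp=U+2A97 (starts at byte 0)
Byte[3]=F0: 4-byte lead, need 3 cont bytes. acc=0x0
Byte[4]=96: continuation. acc=(acc<<6)|0x16=0x16
Byte[5]=81: continuation. acc=(acc<<6)|0x01=0x581
Byte[6]=90: continuation. acc=(acc<<6)|0x10=0x16050
Completed: cp=U+16050 (starts at byte 3)
Byte[7]=54: 1-byte ASCII. cp=U+0054
Byte[8]=D2: 2-byte lead, need 1 cont bytes. acc=0x12
Byte[9]=82: continuation. acc=(acc<<6)|0x02=0x482
Completed: cp=U+0482 (starts at byte 8)
Byte[10]=C9: 2-byte lead, need 1 cont bytes. acc=0x9
Byte[11]=81: continuation. acc=(acc<<6)|0x01=0x241
Completed: cp=U+0241 (starts at byte 10)
Byte[12]=75: 1-byte ASCII. cp=U+0075
Byte[13]=CB: 2-byte lead, need 1 cont bytes. acc=0xB
Byte[14]=B8: continuation. acc=(acc<<6)|0x38=0x2F8
Completed: cp=U+02F8 (starts at byte 13)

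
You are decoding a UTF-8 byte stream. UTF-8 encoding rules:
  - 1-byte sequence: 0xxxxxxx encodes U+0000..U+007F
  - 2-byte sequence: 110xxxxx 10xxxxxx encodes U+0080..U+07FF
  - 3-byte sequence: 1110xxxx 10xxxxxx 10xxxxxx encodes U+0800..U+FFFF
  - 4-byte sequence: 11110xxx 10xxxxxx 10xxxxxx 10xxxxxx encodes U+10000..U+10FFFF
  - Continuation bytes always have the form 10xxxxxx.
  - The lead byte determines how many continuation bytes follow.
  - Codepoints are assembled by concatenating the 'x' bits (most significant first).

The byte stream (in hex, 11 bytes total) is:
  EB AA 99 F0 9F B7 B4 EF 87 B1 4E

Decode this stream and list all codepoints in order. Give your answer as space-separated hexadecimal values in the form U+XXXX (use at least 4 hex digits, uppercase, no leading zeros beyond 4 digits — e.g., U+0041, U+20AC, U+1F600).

Answer: U+BA99 U+1FDF4 U+F1F1 U+004E

Derivation:
Byte[0]=EB: 3-byte lead, need 2 cont bytes. acc=0xB
Byte[1]=AA: continuation. acc=(acc<<6)|0x2A=0x2EA
Byte[2]=99: continuation. acc=(acc<<6)|0x19=0xBA99
Completed: cp=U+BA99 (starts at byte 0)
Byte[3]=F0: 4-byte lead, need 3 cont bytes. acc=0x0
Byte[4]=9F: continuation. acc=(acc<<6)|0x1F=0x1F
Byte[5]=B7: continuation. acc=(acc<<6)|0x37=0x7F7
Byte[6]=B4: continuation. acc=(acc<<6)|0x34=0x1FDF4
Completed: cp=U+1FDF4 (starts at byte 3)
Byte[7]=EF: 3-byte lead, need 2 cont bytes. acc=0xF
Byte[8]=87: continuation. acc=(acc<<6)|0x07=0x3C7
Byte[9]=B1: continuation. acc=(acc<<6)|0x31=0xF1F1
Completed: cp=U+F1F1 (starts at byte 7)
Byte[10]=4E: 1-byte ASCII. cp=U+004E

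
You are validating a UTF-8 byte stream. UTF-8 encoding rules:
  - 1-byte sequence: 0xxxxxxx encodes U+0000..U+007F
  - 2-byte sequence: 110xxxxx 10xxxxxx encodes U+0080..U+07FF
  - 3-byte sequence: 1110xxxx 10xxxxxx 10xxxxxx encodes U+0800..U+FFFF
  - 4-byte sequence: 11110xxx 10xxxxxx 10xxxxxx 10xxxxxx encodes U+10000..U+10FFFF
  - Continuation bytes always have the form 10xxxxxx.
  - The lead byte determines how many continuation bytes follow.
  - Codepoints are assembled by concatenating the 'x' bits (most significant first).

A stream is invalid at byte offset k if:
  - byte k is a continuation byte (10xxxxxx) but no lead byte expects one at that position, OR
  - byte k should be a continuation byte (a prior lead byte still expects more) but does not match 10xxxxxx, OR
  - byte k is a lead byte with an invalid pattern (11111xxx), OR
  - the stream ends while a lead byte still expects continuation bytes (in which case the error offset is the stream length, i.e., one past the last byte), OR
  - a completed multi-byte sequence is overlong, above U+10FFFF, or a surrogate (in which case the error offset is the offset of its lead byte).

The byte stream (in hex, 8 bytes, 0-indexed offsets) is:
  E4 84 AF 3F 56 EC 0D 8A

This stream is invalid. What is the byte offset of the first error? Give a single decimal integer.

Byte[0]=E4: 3-byte lead, need 2 cont bytes. acc=0x4
Byte[1]=84: continuation. acc=(acc<<6)|0x04=0x104
Byte[2]=AF: continuation. acc=(acc<<6)|0x2F=0x412F
Completed: cp=U+412F (starts at byte 0)
Byte[3]=3F: 1-byte ASCII. cp=U+003F
Byte[4]=56: 1-byte ASCII. cp=U+0056
Byte[5]=EC: 3-byte lead, need 2 cont bytes. acc=0xC
Byte[6]=0D: expected 10xxxxxx continuation. INVALID

Answer: 6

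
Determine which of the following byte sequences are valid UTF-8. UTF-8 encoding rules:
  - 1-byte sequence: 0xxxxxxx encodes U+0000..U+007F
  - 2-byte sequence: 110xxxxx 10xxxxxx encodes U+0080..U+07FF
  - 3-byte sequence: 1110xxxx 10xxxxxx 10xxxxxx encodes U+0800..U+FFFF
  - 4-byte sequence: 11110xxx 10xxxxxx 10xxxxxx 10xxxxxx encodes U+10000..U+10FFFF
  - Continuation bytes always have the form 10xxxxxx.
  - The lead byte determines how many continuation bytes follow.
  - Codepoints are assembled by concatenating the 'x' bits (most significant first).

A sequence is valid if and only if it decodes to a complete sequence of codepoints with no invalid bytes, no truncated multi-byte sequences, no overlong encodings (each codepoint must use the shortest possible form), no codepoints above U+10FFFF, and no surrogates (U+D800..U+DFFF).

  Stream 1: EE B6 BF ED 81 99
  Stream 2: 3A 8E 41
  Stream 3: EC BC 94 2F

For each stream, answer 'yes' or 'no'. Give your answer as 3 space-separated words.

Answer: yes no yes

Derivation:
Stream 1: decodes cleanly. VALID
Stream 2: error at byte offset 1. INVALID
Stream 3: decodes cleanly. VALID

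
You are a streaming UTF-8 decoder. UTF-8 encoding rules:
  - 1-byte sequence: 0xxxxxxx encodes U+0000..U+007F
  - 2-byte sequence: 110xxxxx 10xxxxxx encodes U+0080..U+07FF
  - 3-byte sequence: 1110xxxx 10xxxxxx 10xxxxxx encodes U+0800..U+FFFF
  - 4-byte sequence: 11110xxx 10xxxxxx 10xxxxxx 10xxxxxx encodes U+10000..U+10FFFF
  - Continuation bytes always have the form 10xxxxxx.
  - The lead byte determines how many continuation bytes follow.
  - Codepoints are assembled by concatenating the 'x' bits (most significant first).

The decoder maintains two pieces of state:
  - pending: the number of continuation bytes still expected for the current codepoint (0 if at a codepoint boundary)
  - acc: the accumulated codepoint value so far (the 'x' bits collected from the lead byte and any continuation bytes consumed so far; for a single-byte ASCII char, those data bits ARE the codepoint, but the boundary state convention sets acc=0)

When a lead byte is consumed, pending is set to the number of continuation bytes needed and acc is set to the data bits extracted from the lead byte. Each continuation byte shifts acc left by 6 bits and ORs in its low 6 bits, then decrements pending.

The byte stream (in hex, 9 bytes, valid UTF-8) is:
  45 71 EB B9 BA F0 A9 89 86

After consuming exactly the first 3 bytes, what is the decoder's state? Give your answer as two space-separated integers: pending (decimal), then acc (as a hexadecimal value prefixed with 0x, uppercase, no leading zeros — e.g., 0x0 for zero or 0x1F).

Answer: 2 0xB

Derivation:
Byte[0]=45: 1-byte. pending=0, acc=0x0
Byte[1]=71: 1-byte. pending=0, acc=0x0
Byte[2]=EB: 3-byte lead. pending=2, acc=0xB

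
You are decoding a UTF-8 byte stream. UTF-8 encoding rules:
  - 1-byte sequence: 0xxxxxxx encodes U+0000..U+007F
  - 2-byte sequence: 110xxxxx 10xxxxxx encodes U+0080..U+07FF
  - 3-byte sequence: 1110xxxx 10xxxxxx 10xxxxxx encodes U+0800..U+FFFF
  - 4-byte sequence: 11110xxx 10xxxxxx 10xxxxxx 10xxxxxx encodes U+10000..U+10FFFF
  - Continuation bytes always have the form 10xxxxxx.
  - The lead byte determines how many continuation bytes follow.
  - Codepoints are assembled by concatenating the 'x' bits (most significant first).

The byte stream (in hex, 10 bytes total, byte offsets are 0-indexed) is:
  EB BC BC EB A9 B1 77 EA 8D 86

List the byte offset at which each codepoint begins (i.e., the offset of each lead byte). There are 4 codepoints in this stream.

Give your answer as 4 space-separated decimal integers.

Answer: 0 3 6 7

Derivation:
Byte[0]=EB: 3-byte lead, need 2 cont bytes. acc=0xB
Byte[1]=BC: continuation. acc=(acc<<6)|0x3C=0x2FC
Byte[2]=BC: continuation. acc=(acc<<6)|0x3C=0xBF3C
Completed: cp=U+BF3C (starts at byte 0)
Byte[3]=EB: 3-byte lead, need 2 cont bytes. acc=0xB
Byte[4]=A9: continuation. acc=(acc<<6)|0x29=0x2E9
Byte[5]=B1: continuation. acc=(acc<<6)|0x31=0xBA71
Completed: cp=U+BA71 (starts at byte 3)
Byte[6]=77: 1-byte ASCII. cp=U+0077
Byte[7]=EA: 3-byte lead, need 2 cont bytes. acc=0xA
Byte[8]=8D: continuation. acc=(acc<<6)|0x0D=0x28D
Byte[9]=86: continuation. acc=(acc<<6)|0x06=0xA346
Completed: cp=U+A346 (starts at byte 7)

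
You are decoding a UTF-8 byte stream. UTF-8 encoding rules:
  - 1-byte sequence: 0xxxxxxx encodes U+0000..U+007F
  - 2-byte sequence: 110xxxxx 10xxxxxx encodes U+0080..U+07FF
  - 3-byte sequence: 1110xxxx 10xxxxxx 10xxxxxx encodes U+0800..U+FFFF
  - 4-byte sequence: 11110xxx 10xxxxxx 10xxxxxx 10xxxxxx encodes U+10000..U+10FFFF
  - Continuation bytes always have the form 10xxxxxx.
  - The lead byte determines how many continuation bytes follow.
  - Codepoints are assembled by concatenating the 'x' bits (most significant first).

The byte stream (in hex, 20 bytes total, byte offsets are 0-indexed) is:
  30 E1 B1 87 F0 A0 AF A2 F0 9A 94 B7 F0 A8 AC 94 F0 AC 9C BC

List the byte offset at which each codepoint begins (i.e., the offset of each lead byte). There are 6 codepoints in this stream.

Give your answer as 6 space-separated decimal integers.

Byte[0]=30: 1-byte ASCII. cp=U+0030
Byte[1]=E1: 3-byte lead, need 2 cont bytes. acc=0x1
Byte[2]=B1: continuation. acc=(acc<<6)|0x31=0x71
Byte[3]=87: continuation. acc=(acc<<6)|0x07=0x1C47
Completed: cp=U+1C47 (starts at byte 1)
Byte[4]=F0: 4-byte lead, need 3 cont bytes. acc=0x0
Byte[5]=A0: continuation. acc=(acc<<6)|0x20=0x20
Byte[6]=AF: continuation. acc=(acc<<6)|0x2F=0x82F
Byte[7]=A2: continuation. acc=(acc<<6)|0x22=0x20BE2
Completed: cp=U+20BE2 (starts at byte 4)
Byte[8]=F0: 4-byte lead, need 3 cont bytes. acc=0x0
Byte[9]=9A: continuation. acc=(acc<<6)|0x1A=0x1A
Byte[10]=94: continuation. acc=(acc<<6)|0x14=0x694
Byte[11]=B7: continuation. acc=(acc<<6)|0x37=0x1A537
Completed: cp=U+1A537 (starts at byte 8)
Byte[12]=F0: 4-byte lead, need 3 cont bytes. acc=0x0
Byte[13]=A8: continuation. acc=(acc<<6)|0x28=0x28
Byte[14]=AC: continuation. acc=(acc<<6)|0x2C=0xA2C
Byte[15]=94: continuation. acc=(acc<<6)|0x14=0x28B14
Completed: cp=U+28B14 (starts at byte 12)
Byte[16]=F0: 4-byte lead, need 3 cont bytes. acc=0x0
Byte[17]=AC: continuation. acc=(acc<<6)|0x2C=0x2C
Byte[18]=9C: continuation. acc=(acc<<6)|0x1C=0xB1C
Byte[19]=BC: continuation. acc=(acc<<6)|0x3C=0x2C73C
Completed: cp=U+2C73C (starts at byte 16)

Answer: 0 1 4 8 12 16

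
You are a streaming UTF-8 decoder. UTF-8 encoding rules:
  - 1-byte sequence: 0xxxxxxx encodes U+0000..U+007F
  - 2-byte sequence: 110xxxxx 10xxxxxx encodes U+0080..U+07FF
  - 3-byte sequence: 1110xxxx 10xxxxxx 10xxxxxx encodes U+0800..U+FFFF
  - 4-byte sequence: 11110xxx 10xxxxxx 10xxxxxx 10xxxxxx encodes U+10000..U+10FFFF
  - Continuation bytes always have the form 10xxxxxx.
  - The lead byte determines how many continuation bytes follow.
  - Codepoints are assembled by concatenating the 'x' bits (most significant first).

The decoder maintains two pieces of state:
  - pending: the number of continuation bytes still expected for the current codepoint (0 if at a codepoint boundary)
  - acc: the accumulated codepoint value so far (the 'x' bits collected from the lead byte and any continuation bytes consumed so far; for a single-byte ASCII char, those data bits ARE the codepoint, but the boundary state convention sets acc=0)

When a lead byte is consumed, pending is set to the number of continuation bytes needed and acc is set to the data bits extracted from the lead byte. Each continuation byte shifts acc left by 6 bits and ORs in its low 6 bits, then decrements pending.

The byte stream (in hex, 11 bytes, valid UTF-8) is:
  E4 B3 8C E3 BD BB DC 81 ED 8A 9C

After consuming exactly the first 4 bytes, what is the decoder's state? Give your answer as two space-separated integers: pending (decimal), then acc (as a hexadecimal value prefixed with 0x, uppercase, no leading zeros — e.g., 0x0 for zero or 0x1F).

Answer: 2 0x3

Derivation:
Byte[0]=E4: 3-byte lead. pending=2, acc=0x4
Byte[1]=B3: continuation. acc=(acc<<6)|0x33=0x133, pending=1
Byte[2]=8C: continuation. acc=(acc<<6)|0x0C=0x4CCC, pending=0
Byte[3]=E3: 3-byte lead. pending=2, acc=0x3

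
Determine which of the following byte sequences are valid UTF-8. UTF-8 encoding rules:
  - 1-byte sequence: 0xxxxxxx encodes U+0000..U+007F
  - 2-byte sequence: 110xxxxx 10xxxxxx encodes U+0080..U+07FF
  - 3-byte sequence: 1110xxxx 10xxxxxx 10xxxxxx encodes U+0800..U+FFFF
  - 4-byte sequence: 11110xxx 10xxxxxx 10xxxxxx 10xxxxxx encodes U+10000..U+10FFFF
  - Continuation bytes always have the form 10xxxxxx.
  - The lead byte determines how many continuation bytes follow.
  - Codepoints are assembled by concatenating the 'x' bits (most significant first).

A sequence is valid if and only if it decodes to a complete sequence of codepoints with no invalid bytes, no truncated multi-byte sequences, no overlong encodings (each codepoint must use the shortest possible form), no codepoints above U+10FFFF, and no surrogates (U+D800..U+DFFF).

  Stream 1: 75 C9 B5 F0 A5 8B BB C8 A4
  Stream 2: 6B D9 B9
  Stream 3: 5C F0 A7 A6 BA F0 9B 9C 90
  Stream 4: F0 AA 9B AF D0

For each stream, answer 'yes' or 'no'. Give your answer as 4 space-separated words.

Stream 1: decodes cleanly. VALID
Stream 2: decodes cleanly. VALID
Stream 3: decodes cleanly. VALID
Stream 4: error at byte offset 5. INVALID

Answer: yes yes yes no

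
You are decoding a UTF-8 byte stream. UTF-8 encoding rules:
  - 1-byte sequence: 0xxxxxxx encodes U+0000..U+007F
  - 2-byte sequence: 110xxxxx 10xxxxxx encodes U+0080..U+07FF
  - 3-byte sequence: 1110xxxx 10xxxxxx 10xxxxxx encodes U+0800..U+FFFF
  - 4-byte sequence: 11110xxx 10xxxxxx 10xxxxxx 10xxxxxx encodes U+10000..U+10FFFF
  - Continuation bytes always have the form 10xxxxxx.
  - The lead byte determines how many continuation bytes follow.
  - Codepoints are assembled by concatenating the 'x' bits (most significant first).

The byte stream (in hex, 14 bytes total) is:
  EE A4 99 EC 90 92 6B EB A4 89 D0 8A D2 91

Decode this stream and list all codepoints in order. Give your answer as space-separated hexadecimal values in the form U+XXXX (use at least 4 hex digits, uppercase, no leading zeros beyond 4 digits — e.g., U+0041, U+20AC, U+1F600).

Byte[0]=EE: 3-byte lead, need 2 cont bytes. acc=0xE
Byte[1]=A4: continuation. acc=(acc<<6)|0x24=0x3A4
Byte[2]=99: continuation. acc=(acc<<6)|0x19=0xE919
Completed: cp=U+E919 (starts at byte 0)
Byte[3]=EC: 3-byte lead, need 2 cont bytes. acc=0xC
Byte[4]=90: continuation. acc=(acc<<6)|0x10=0x310
Byte[5]=92: continuation. acc=(acc<<6)|0x12=0xC412
Completed: cp=U+C412 (starts at byte 3)
Byte[6]=6B: 1-byte ASCII. cp=U+006B
Byte[7]=EB: 3-byte lead, need 2 cont bytes. acc=0xB
Byte[8]=A4: continuation. acc=(acc<<6)|0x24=0x2E4
Byte[9]=89: continuation. acc=(acc<<6)|0x09=0xB909
Completed: cp=U+B909 (starts at byte 7)
Byte[10]=D0: 2-byte lead, need 1 cont bytes. acc=0x10
Byte[11]=8A: continuation. acc=(acc<<6)|0x0A=0x40A
Completed: cp=U+040A (starts at byte 10)
Byte[12]=D2: 2-byte lead, need 1 cont bytes. acc=0x12
Byte[13]=91: continuation. acc=(acc<<6)|0x11=0x491
Completed: cp=U+0491 (starts at byte 12)

Answer: U+E919 U+C412 U+006B U+B909 U+040A U+0491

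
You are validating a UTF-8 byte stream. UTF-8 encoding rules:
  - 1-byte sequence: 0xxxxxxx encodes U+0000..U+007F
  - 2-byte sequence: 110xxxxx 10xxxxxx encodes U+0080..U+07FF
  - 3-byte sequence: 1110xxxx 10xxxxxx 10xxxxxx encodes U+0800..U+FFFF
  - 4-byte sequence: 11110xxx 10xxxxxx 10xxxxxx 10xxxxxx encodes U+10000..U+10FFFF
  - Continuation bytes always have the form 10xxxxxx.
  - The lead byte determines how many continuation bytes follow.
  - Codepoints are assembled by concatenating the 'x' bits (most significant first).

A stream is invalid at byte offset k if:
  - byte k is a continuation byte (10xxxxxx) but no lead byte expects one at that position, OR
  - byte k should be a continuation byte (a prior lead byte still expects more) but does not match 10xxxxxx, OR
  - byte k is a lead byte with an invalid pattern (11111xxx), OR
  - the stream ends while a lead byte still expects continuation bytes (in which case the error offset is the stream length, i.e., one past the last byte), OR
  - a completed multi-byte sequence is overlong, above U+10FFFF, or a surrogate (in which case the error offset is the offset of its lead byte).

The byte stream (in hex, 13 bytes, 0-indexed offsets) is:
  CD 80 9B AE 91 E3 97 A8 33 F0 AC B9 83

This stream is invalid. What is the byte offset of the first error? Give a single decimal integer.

Answer: 2

Derivation:
Byte[0]=CD: 2-byte lead, need 1 cont bytes. acc=0xD
Byte[1]=80: continuation. acc=(acc<<6)|0x00=0x340
Completed: cp=U+0340 (starts at byte 0)
Byte[2]=9B: INVALID lead byte (not 0xxx/110x/1110/11110)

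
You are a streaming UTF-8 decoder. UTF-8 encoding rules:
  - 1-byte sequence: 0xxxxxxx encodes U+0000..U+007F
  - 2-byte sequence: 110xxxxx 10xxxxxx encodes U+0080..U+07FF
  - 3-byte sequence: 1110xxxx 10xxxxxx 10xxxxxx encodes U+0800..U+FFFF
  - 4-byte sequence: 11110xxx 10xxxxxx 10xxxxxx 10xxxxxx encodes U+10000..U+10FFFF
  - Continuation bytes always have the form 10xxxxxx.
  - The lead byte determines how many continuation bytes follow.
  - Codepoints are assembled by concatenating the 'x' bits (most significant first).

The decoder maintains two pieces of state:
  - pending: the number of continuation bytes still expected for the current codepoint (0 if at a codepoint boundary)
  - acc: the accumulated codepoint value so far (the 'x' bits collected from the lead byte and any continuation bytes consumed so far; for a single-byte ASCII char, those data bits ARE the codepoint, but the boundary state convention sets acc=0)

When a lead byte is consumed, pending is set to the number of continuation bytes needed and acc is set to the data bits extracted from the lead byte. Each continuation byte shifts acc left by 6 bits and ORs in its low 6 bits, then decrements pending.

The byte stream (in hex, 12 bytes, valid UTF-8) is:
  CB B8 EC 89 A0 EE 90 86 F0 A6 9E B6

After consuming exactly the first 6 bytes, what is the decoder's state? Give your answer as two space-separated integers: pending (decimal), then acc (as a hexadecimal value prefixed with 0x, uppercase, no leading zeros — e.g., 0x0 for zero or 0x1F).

Byte[0]=CB: 2-byte lead. pending=1, acc=0xB
Byte[1]=B8: continuation. acc=(acc<<6)|0x38=0x2F8, pending=0
Byte[2]=EC: 3-byte lead. pending=2, acc=0xC
Byte[3]=89: continuation. acc=(acc<<6)|0x09=0x309, pending=1
Byte[4]=A0: continuation. acc=(acc<<6)|0x20=0xC260, pending=0
Byte[5]=EE: 3-byte lead. pending=2, acc=0xE

Answer: 2 0xE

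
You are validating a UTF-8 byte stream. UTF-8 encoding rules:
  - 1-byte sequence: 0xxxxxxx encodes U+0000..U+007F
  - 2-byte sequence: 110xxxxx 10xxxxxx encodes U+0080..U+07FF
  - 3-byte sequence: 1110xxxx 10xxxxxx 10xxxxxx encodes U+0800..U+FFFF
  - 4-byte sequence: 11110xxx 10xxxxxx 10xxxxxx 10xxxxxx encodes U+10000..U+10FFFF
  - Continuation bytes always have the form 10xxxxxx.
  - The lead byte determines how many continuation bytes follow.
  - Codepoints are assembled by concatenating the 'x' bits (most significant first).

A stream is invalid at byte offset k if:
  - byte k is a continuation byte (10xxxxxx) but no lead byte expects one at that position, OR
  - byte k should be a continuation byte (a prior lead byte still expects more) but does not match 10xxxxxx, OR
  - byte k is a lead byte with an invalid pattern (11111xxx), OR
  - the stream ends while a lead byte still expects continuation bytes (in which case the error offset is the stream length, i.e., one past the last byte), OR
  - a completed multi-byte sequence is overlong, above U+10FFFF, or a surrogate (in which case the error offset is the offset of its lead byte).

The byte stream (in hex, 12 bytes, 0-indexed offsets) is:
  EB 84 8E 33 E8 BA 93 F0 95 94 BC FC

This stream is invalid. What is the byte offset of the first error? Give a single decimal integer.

Answer: 11

Derivation:
Byte[0]=EB: 3-byte lead, need 2 cont bytes. acc=0xB
Byte[1]=84: continuation. acc=(acc<<6)|0x04=0x2C4
Byte[2]=8E: continuation. acc=(acc<<6)|0x0E=0xB10E
Completed: cp=U+B10E (starts at byte 0)
Byte[3]=33: 1-byte ASCII. cp=U+0033
Byte[4]=E8: 3-byte lead, need 2 cont bytes. acc=0x8
Byte[5]=BA: continuation. acc=(acc<<6)|0x3A=0x23A
Byte[6]=93: continuation. acc=(acc<<6)|0x13=0x8E93
Completed: cp=U+8E93 (starts at byte 4)
Byte[7]=F0: 4-byte lead, need 3 cont bytes. acc=0x0
Byte[8]=95: continuation. acc=(acc<<6)|0x15=0x15
Byte[9]=94: continuation. acc=(acc<<6)|0x14=0x554
Byte[10]=BC: continuation. acc=(acc<<6)|0x3C=0x1553C
Completed: cp=U+1553C (starts at byte 7)
Byte[11]=FC: INVALID lead byte (not 0xxx/110x/1110/11110)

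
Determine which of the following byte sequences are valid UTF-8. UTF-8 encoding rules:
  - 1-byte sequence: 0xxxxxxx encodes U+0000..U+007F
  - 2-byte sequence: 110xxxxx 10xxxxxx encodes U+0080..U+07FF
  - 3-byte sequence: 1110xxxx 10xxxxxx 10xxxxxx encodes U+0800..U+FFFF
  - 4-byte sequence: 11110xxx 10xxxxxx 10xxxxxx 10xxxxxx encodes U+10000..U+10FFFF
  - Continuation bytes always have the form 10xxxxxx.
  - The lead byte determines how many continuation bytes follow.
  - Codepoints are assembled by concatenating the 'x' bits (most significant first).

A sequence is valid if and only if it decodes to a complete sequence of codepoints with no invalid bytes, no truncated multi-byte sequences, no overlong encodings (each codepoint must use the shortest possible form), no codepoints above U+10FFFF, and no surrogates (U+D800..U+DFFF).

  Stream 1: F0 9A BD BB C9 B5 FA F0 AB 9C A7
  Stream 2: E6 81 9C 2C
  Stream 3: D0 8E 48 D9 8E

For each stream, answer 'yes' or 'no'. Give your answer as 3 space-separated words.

Stream 1: error at byte offset 6. INVALID
Stream 2: decodes cleanly. VALID
Stream 3: decodes cleanly. VALID

Answer: no yes yes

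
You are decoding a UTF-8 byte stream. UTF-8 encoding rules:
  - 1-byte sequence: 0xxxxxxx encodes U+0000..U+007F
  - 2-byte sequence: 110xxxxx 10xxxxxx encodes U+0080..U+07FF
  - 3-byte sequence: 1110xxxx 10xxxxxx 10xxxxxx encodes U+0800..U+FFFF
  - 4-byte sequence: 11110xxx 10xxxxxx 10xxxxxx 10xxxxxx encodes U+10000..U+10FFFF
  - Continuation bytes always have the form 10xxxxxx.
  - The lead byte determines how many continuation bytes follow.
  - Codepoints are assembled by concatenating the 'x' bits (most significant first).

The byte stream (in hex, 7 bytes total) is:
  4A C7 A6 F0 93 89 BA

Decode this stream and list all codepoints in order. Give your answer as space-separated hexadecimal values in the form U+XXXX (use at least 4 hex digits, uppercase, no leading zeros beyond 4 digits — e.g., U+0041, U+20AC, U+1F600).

Byte[0]=4A: 1-byte ASCII. cp=U+004A
Byte[1]=C7: 2-byte lead, need 1 cont bytes. acc=0x7
Byte[2]=A6: continuation. acc=(acc<<6)|0x26=0x1E6
Completed: cp=U+01E6 (starts at byte 1)
Byte[3]=F0: 4-byte lead, need 3 cont bytes. acc=0x0
Byte[4]=93: continuation. acc=(acc<<6)|0x13=0x13
Byte[5]=89: continuation. acc=(acc<<6)|0x09=0x4C9
Byte[6]=BA: continuation. acc=(acc<<6)|0x3A=0x1327A
Completed: cp=U+1327A (starts at byte 3)

Answer: U+004A U+01E6 U+1327A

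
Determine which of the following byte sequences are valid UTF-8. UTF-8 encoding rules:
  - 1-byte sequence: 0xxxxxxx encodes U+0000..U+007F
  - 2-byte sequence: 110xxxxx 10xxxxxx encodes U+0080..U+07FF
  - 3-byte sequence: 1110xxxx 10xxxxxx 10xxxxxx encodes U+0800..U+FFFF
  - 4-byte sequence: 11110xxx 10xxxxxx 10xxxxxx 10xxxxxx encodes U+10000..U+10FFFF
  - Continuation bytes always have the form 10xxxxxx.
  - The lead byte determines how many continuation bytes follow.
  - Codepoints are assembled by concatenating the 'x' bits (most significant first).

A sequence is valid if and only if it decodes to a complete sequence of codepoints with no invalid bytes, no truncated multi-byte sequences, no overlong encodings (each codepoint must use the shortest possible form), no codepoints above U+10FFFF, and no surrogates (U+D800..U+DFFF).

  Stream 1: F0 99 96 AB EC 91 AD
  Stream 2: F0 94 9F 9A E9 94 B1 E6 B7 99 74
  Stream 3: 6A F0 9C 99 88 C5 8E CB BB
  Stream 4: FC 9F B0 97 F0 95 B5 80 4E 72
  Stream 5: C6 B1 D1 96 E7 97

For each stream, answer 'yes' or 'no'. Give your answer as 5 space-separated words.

Answer: yes yes yes no no

Derivation:
Stream 1: decodes cleanly. VALID
Stream 2: decodes cleanly. VALID
Stream 3: decodes cleanly. VALID
Stream 4: error at byte offset 0. INVALID
Stream 5: error at byte offset 6. INVALID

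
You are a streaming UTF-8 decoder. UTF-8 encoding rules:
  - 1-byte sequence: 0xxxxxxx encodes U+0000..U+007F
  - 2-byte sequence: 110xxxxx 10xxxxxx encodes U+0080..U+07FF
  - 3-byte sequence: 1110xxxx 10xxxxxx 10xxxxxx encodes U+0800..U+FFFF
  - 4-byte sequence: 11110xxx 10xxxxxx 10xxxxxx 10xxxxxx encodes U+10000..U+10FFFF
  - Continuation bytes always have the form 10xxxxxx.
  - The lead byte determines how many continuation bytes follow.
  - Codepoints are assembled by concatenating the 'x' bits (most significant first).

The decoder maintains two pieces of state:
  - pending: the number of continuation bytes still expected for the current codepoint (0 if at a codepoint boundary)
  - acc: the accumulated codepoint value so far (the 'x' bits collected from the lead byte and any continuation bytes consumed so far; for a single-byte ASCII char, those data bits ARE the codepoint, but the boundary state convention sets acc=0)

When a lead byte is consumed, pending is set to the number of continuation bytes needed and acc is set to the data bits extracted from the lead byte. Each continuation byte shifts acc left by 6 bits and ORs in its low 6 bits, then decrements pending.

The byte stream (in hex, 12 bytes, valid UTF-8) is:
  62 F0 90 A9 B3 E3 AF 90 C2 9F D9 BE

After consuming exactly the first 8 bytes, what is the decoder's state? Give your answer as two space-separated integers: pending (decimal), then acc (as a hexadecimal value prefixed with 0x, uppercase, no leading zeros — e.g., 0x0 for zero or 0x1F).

Answer: 0 0x3BD0

Derivation:
Byte[0]=62: 1-byte. pending=0, acc=0x0
Byte[1]=F0: 4-byte lead. pending=3, acc=0x0
Byte[2]=90: continuation. acc=(acc<<6)|0x10=0x10, pending=2
Byte[3]=A9: continuation. acc=(acc<<6)|0x29=0x429, pending=1
Byte[4]=B3: continuation. acc=(acc<<6)|0x33=0x10A73, pending=0
Byte[5]=E3: 3-byte lead. pending=2, acc=0x3
Byte[6]=AF: continuation. acc=(acc<<6)|0x2F=0xEF, pending=1
Byte[7]=90: continuation. acc=(acc<<6)|0x10=0x3BD0, pending=0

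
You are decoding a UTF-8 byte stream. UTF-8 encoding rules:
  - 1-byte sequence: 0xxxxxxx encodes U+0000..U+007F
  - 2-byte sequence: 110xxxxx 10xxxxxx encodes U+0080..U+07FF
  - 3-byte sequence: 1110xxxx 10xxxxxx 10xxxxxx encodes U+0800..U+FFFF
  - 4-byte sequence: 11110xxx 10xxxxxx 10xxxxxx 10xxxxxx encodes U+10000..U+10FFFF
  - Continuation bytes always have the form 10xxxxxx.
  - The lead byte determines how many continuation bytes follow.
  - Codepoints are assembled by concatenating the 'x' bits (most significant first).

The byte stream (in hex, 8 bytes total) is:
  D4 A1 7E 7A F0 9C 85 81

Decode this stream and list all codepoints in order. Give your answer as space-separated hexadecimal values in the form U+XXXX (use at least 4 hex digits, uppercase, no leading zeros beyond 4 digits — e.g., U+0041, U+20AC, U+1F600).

Byte[0]=D4: 2-byte lead, need 1 cont bytes. acc=0x14
Byte[1]=A1: continuation. acc=(acc<<6)|0x21=0x521
Completed: cp=U+0521 (starts at byte 0)
Byte[2]=7E: 1-byte ASCII. cp=U+007E
Byte[3]=7A: 1-byte ASCII. cp=U+007A
Byte[4]=F0: 4-byte lead, need 3 cont bytes. acc=0x0
Byte[5]=9C: continuation. acc=(acc<<6)|0x1C=0x1C
Byte[6]=85: continuation. acc=(acc<<6)|0x05=0x705
Byte[7]=81: continuation. acc=(acc<<6)|0x01=0x1C141
Completed: cp=U+1C141 (starts at byte 4)

Answer: U+0521 U+007E U+007A U+1C141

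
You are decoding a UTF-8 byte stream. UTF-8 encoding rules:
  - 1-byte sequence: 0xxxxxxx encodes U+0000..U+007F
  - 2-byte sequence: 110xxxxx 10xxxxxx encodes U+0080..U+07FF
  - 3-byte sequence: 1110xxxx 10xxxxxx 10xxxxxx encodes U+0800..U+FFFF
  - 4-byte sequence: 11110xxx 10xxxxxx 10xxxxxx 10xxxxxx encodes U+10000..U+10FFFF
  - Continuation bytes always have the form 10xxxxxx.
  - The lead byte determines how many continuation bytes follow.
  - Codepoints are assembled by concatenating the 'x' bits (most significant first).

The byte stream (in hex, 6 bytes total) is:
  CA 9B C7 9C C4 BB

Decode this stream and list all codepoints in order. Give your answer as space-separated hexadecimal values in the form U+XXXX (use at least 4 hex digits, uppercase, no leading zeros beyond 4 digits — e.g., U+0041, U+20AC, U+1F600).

Byte[0]=CA: 2-byte lead, need 1 cont bytes. acc=0xA
Byte[1]=9B: continuation. acc=(acc<<6)|0x1B=0x29B
Completed: cp=U+029B (starts at byte 0)
Byte[2]=C7: 2-byte lead, need 1 cont bytes. acc=0x7
Byte[3]=9C: continuation. acc=(acc<<6)|0x1C=0x1DC
Completed: cp=U+01DC (starts at byte 2)
Byte[4]=C4: 2-byte lead, need 1 cont bytes. acc=0x4
Byte[5]=BB: continuation. acc=(acc<<6)|0x3B=0x13B
Completed: cp=U+013B (starts at byte 4)

Answer: U+029B U+01DC U+013B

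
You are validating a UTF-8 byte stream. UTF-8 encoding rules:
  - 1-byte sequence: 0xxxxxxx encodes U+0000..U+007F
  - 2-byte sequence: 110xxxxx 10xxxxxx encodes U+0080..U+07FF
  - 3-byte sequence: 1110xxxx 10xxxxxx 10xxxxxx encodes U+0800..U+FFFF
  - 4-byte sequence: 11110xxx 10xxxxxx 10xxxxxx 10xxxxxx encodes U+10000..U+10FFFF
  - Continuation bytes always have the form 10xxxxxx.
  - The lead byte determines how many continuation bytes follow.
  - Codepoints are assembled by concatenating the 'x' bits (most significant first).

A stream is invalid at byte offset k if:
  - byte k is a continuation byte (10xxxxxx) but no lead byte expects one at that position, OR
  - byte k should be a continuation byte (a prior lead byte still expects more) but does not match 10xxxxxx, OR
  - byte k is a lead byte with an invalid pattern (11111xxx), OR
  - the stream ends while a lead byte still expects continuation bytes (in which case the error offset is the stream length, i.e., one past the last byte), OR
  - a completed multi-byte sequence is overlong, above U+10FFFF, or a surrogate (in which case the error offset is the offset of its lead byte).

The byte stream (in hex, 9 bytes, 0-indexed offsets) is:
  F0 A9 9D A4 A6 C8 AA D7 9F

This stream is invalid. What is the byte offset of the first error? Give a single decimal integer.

Byte[0]=F0: 4-byte lead, need 3 cont bytes. acc=0x0
Byte[1]=A9: continuation. acc=(acc<<6)|0x29=0x29
Byte[2]=9D: continuation. acc=(acc<<6)|0x1D=0xA5D
Byte[3]=A4: continuation. acc=(acc<<6)|0x24=0x29764
Completed: cp=U+29764 (starts at byte 0)
Byte[4]=A6: INVALID lead byte (not 0xxx/110x/1110/11110)

Answer: 4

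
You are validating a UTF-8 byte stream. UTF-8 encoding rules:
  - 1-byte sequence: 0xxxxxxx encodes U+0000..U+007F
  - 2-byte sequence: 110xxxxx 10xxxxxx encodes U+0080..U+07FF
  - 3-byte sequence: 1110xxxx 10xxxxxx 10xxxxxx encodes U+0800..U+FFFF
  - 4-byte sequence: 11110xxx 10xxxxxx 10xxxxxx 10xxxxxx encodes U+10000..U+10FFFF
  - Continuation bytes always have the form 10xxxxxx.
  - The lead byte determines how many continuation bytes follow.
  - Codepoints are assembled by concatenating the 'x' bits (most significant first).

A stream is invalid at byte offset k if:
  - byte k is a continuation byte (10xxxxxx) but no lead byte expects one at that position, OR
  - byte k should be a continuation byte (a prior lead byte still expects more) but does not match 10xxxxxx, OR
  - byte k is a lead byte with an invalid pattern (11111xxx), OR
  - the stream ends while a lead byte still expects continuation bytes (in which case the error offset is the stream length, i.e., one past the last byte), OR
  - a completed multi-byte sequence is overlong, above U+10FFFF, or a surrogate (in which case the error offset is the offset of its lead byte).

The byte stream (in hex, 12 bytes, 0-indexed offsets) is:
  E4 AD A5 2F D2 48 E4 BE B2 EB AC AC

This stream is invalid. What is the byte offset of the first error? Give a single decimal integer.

Byte[0]=E4: 3-byte lead, need 2 cont bytes. acc=0x4
Byte[1]=AD: continuation. acc=(acc<<6)|0x2D=0x12D
Byte[2]=A5: continuation. acc=(acc<<6)|0x25=0x4B65
Completed: cp=U+4B65 (starts at byte 0)
Byte[3]=2F: 1-byte ASCII. cp=U+002F
Byte[4]=D2: 2-byte lead, need 1 cont bytes. acc=0x12
Byte[5]=48: expected 10xxxxxx continuation. INVALID

Answer: 5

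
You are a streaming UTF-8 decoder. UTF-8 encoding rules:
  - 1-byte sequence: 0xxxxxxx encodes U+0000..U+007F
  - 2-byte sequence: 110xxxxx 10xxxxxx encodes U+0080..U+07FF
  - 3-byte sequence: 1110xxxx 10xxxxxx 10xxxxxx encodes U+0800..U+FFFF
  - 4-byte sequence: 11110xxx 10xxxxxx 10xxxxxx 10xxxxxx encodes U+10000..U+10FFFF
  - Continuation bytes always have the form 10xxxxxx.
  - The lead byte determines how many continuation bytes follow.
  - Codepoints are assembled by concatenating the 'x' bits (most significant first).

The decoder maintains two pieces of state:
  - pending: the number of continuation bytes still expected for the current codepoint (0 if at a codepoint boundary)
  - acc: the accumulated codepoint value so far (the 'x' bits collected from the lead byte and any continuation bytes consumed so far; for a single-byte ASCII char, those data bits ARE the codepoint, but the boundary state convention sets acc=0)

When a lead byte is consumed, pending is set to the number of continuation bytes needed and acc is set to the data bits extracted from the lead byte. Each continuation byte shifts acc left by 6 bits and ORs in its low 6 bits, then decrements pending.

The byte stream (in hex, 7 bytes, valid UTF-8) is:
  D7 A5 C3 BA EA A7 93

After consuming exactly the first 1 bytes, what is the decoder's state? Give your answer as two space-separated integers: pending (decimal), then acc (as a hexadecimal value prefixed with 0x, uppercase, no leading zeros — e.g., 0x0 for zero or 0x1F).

Answer: 1 0x17

Derivation:
Byte[0]=D7: 2-byte lead. pending=1, acc=0x17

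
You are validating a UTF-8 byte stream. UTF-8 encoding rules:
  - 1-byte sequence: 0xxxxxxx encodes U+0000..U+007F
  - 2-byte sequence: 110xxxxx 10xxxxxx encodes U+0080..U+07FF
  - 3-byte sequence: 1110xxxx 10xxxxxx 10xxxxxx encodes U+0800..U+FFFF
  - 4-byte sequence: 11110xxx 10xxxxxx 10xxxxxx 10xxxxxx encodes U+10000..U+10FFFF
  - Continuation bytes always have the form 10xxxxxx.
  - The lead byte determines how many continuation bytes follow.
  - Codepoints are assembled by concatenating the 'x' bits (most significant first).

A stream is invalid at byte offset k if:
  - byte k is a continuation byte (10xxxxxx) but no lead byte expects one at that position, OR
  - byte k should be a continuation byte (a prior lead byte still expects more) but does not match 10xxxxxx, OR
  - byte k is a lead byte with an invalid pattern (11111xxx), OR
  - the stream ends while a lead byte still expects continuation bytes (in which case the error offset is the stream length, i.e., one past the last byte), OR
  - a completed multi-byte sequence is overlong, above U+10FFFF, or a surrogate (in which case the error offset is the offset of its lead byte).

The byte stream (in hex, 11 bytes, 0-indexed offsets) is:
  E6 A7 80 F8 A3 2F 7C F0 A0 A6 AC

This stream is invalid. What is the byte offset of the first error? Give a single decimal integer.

Byte[0]=E6: 3-byte lead, need 2 cont bytes. acc=0x6
Byte[1]=A7: continuation. acc=(acc<<6)|0x27=0x1A7
Byte[2]=80: continuation. acc=(acc<<6)|0x00=0x69C0
Completed: cp=U+69C0 (starts at byte 0)
Byte[3]=F8: INVALID lead byte (not 0xxx/110x/1110/11110)

Answer: 3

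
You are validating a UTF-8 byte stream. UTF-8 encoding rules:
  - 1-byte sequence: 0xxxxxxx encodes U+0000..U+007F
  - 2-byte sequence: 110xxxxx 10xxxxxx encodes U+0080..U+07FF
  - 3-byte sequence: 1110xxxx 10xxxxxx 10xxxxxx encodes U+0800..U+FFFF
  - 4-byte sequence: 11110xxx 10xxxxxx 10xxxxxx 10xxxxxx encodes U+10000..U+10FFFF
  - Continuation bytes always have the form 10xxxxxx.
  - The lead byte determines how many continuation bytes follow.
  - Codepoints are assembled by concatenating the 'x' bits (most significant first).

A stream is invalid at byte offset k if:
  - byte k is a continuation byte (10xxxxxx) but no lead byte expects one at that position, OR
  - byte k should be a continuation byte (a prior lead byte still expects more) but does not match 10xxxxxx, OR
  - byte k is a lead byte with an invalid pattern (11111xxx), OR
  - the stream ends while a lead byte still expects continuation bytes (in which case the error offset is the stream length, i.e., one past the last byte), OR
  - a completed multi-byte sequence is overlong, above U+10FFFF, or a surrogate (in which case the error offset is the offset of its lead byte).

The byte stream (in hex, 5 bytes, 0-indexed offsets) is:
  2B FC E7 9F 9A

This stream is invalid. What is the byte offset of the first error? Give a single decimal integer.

Byte[0]=2B: 1-byte ASCII. cp=U+002B
Byte[1]=FC: INVALID lead byte (not 0xxx/110x/1110/11110)

Answer: 1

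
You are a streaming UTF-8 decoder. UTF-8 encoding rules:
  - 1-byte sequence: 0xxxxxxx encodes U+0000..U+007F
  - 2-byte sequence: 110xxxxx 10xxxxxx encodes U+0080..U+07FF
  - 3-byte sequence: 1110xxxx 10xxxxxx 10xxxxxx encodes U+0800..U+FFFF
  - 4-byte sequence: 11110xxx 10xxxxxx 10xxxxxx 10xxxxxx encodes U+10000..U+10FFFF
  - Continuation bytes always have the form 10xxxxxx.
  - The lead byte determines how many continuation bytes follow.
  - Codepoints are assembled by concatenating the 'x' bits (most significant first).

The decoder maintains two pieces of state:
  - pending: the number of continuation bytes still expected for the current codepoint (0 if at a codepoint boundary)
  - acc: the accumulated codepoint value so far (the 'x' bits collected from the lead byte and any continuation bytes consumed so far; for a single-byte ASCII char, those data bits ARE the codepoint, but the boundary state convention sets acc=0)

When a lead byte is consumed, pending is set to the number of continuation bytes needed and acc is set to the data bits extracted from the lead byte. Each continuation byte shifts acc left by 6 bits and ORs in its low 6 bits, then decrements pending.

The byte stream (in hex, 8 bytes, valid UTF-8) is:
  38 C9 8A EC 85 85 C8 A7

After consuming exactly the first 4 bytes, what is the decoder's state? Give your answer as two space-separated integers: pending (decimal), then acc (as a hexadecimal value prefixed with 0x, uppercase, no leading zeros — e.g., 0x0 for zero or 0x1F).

Byte[0]=38: 1-byte. pending=0, acc=0x0
Byte[1]=C9: 2-byte lead. pending=1, acc=0x9
Byte[2]=8A: continuation. acc=(acc<<6)|0x0A=0x24A, pending=0
Byte[3]=EC: 3-byte lead. pending=2, acc=0xC

Answer: 2 0xC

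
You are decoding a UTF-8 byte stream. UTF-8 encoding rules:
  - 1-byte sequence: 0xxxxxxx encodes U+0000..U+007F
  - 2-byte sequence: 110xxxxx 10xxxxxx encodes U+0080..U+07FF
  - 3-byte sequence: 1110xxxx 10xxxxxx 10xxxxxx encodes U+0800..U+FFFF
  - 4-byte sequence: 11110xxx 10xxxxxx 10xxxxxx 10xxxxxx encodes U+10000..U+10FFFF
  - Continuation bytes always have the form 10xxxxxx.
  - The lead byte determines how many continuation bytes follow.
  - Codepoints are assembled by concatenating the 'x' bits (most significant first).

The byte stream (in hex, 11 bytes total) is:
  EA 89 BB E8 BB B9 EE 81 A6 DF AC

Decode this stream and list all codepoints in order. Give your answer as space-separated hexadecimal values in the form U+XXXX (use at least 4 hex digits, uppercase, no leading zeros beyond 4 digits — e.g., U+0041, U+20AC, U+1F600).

Byte[0]=EA: 3-byte lead, need 2 cont bytes. acc=0xA
Byte[1]=89: continuation. acc=(acc<<6)|0x09=0x289
Byte[2]=BB: continuation. acc=(acc<<6)|0x3B=0xA27B
Completed: cp=U+A27B (starts at byte 0)
Byte[3]=E8: 3-byte lead, need 2 cont bytes. acc=0x8
Byte[4]=BB: continuation. acc=(acc<<6)|0x3B=0x23B
Byte[5]=B9: continuation. acc=(acc<<6)|0x39=0x8EF9
Completed: cp=U+8EF9 (starts at byte 3)
Byte[6]=EE: 3-byte lead, need 2 cont bytes. acc=0xE
Byte[7]=81: continuation. acc=(acc<<6)|0x01=0x381
Byte[8]=A6: continuation. acc=(acc<<6)|0x26=0xE066
Completed: cp=U+E066 (starts at byte 6)
Byte[9]=DF: 2-byte lead, need 1 cont bytes. acc=0x1F
Byte[10]=AC: continuation. acc=(acc<<6)|0x2C=0x7EC
Completed: cp=U+07EC (starts at byte 9)

Answer: U+A27B U+8EF9 U+E066 U+07EC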